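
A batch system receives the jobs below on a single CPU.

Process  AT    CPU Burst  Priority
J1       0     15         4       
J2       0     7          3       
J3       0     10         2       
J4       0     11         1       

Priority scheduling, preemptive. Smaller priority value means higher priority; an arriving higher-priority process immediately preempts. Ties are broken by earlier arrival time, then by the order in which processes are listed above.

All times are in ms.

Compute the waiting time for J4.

0

Gantt: | J4 0-11 | J3 11-21 | J2 21-28 | J1 28-43 |
Completion: J1=43  J2=28  J3=21  J4=11
Turnaround (C−A): J1=43  J2=28  J3=21  J4=11
Waiting(J4) = turnaround − burst = 11 − 11 = 0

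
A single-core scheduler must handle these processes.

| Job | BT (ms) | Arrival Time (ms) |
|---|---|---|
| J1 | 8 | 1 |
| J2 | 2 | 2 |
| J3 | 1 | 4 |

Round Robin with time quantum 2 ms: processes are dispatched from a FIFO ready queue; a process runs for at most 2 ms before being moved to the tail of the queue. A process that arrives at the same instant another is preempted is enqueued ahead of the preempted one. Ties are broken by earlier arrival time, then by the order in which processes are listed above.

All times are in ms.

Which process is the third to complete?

J1

Gantt: | idle 0-1 | J1 1-3 | J2 3-5 | J1 5-7 | J3 7-8 | J1 8-12 |
Completion: J1=12  J2=5  J3=8
Turnaround (C−A): J1=11  J2=3  J3=4
Finish order: J2 → J3 → J1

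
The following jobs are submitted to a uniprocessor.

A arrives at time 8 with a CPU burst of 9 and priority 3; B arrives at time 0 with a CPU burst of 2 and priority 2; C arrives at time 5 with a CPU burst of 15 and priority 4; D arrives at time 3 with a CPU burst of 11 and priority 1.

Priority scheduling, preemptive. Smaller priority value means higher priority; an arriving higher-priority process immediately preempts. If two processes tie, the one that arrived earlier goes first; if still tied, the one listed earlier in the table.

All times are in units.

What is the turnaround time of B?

2

Gantt: | B 0-2 | idle 2-3 | D 3-14 | A 14-23 | C 23-38 |
Completion: A=23  B=2  C=38  D=14
Turnaround (C−A): A=15  B=2  C=33  D=11
Turnaround(B) = completion − arrival = 2 − 0 = 2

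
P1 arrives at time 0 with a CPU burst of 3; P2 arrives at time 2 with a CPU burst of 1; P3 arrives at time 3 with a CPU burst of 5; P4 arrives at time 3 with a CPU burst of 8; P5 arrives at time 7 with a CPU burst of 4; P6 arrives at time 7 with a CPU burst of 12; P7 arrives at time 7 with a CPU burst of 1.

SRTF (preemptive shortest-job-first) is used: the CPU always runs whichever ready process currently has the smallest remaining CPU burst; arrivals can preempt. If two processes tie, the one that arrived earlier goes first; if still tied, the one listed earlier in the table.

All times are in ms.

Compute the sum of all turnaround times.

66

Schedule: | P1 0-3 | P2 3-4 | P3 4-7 | P7 7-8 | P3 8-10 | P5 10-14 | P4 14-22 | P6 22-34 |
Completion: P1=3  P2=4  P3=10  P4=22  P5=14  P6=34  P7=8
Turnaround = completion − arrival: P1=3, P2=2, P3=7, P4=19, P5=7, P6=27, P7=1
Total turnaround = 3 + 2 + 7 + 19 + 7 + 27 + 1 = 66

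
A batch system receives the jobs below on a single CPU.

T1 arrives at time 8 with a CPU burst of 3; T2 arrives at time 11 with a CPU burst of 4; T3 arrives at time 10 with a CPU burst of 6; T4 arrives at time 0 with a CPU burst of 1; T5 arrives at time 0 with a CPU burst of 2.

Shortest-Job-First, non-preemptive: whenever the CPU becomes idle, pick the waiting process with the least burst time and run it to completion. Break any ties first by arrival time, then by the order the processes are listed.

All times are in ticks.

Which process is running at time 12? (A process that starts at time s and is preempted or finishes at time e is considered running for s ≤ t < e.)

T2

Timeline: | T4 0-1 | T5 1-3 | idle 3-8 | T1 8-11 | T2 11-15 | T3 15-21 |
Completion: T1=11  T2=15  T3=21  T4=1  T5=3
Turnaround (C−A): T1=3  T2=4  T3=11  T4=1  T5=3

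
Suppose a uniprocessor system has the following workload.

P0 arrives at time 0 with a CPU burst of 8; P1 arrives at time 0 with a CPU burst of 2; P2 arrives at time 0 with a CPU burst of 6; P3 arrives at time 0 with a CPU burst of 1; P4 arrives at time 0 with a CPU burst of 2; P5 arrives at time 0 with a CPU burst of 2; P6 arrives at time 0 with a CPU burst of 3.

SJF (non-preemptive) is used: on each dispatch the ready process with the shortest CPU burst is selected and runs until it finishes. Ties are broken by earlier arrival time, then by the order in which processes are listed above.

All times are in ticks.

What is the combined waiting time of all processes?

42

Schedule: | P3 0-1 | P1 1-3 | P4 3-5 | P5 5-7 | P6 7-10 | P2 10-16 | P0 16-24 |
Completion: P0=24  P1=3  P2=16  P3=1  P4=5  P5=7  P6=10
Turnaround (C−A): P0=24  P1=3  P2=16  P3=1  P4=5  P5=7  P6=10
Waiting = turnaround − burst: P0=16, P1=1, P2=10, P3=0, P4=3, P5=5, P6=7
Total waiting = 16 + 1 + 10 + 0 + 3 + 5 + 7 = 42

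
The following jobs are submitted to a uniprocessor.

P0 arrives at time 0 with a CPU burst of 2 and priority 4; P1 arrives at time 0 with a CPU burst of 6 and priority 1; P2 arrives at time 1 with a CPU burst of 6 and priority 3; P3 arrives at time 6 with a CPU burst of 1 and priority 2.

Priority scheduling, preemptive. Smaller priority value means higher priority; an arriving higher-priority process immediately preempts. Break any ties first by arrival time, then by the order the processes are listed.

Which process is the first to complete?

Gantt: | P1 0-6 | P3 6-7 | P2 7-13 | P0 13-15 |
Completion: P0=15  P1=6  P2=13  P3=7
Turnaround (C−A): P0=15  P1=6  P2=12  P3=1
Finish order: P1 → P3 → P2 → P0

P1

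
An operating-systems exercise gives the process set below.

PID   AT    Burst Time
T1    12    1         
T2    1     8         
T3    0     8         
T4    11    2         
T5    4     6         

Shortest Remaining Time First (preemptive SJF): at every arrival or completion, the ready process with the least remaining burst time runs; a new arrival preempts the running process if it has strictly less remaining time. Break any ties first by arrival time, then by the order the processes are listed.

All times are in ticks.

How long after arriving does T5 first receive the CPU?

Timeline: | T3 0-8 | T5 8-11 | T4 11-13 | T1 13-14 | T5 14-17 | T2 17-25 |
Completion: T1=14  T2=25  T3=8  T4=13  T5=17
Turnaround (C−A): T1=2  T2=24  T3=8  T4=2  T5=13
Response(T5) = first start − arrival = 8 − 4 = 4

4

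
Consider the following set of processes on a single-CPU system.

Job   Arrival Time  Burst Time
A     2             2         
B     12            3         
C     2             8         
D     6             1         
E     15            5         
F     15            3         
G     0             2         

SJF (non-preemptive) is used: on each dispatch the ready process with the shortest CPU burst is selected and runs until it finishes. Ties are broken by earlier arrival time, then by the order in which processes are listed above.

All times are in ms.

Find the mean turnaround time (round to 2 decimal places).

Schedule: | G 0-2 | A 2-4 | C 4-12 | D 12-13 | B 13-16 | F 16-19 | E 19-24 |
Completion: A=4  B=16  C=12  D=13  E=24  F=19  G=2
Turnaround times: A=2, B=4, C=10, D=7, E=9, F=4, G=2
Average turnaround = (2+4+10+7+9+4+2) / 7 = 38/7 = 5.43

5.43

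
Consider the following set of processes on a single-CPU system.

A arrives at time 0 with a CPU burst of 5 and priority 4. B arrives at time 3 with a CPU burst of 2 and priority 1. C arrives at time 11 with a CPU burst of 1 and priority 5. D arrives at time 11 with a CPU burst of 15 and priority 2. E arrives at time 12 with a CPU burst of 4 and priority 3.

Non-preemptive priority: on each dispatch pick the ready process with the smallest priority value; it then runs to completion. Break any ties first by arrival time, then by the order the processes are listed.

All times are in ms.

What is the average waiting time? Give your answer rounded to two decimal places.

Timeline: | A 0-5 | B 5-7 | idle 7-11 | D 11-26 | E 26-30 | C 30-31 |
Completion: A=5  B=7  C=31  D=26  E=30
Turnaround (C−A): A=5  B=4  C=20  D=15  E=18
Waiting times: A=0, B=2, C=19, D=0, E=14
Average waiting = (0+2+19+0+14) / 5 = 35/5 = 7.00

7.00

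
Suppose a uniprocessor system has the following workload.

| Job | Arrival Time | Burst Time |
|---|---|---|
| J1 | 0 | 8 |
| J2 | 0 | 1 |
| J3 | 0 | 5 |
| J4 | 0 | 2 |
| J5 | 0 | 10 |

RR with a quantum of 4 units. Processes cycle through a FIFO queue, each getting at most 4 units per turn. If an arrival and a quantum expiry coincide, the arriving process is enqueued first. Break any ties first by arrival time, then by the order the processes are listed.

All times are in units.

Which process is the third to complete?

J1

Gantt: | J1 0-4 | J2 4-5 | J3 5-9 | J4 9-11 | J5 11-15 | J1 15-19 | J3 19-20 | J5 20-26 |
Completion: J1=19  J2=5  J3=20  J4=11  J5=26
Turnaround (C−A): J1=19  J2=5  J3=20  J4=11  J5=26
Finish order: J2 → J4 → J1 → J3 → J5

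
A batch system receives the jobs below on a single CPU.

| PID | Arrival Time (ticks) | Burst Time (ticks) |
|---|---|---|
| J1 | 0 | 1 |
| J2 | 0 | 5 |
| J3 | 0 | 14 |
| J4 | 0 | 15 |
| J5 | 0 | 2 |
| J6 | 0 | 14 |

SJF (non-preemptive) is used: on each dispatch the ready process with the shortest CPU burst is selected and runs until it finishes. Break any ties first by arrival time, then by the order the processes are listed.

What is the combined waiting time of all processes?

Gantt: | J1 0-1 | J5 1-3 | J2 3-8 | J3 8-22 | J6 22-36 | J4 36-51 |
Completion: J1=1  J2=8  J3=22  J4=51  J5=3  J6=36
Turnaround (C−A): J1=1  J2=8  J3=22  J4=51  J5=3  J6=36
Waiting = turnaround − burst: J1=0, J2=3, J3=8, J4=36, J5=1, J6=22
Total waiting = 0 + 3 + 8 + 36 + 1 + 22 = 70

70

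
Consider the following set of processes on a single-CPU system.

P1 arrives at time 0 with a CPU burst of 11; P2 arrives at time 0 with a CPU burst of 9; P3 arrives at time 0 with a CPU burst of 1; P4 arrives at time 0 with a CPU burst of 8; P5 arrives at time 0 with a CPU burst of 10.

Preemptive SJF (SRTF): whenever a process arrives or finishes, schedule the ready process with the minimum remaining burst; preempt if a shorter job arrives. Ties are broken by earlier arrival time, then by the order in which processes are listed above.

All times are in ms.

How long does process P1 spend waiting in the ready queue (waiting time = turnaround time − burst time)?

Gantt: | P3 0-1 | P4 1-9 | P2 9-18 | P5 18-28 | P1 28-39 |
Completion: P1=39  P2=18  P3=1  P4=9  P5=28
Turnaround (C−A): P1=39  P2=18  P3=1  P4=9  P5=28
Waiting(P1) = turnaround − burst = 39 − 11 = 28

28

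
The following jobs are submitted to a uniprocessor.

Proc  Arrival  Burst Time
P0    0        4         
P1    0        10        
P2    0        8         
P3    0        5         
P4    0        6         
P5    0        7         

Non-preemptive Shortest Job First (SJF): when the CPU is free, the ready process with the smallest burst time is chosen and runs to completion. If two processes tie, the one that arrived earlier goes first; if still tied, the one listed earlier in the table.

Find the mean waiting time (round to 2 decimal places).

Timeline: | P0 0-4 | P3 4-9 | P4 9-15 | P5 15-22 | P2 22-30 | P1 30-40 |
Completion: P0=4  P1=40  P2=30  P3=9  P4=15  P5=22
Turnaround (C−A): P0=4  P1=40  P2=30  P3=9  P4=15  P5=22
Waiting times: P0=0, P1=30, P2=22, P3=4, P4=9, P5=15
Average waiting = (0+30+22+4+9+15) / 6 = 80/6 = 13.33

13.33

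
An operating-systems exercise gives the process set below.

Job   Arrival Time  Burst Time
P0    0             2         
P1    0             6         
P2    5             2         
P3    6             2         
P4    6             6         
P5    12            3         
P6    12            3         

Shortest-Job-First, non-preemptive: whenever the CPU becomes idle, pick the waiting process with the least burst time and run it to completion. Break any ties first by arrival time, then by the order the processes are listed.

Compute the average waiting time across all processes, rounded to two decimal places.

3.43

Schedule: | P0 0-2 | P1 2-8 | P2 8-10 | P3 10-12 | P5 12-15 | P6 15-18 | P4 18-24 |
Completion: P0=2  P1=8  P2=10  P3=12  P4=24  P5=15  P6=18
Turnaround (C−A): P0=2  P1=8  P2=5  P3=6  P4=18  P5=3  P6=6
Waiting times: P0=0, P1=2, P2=3, P3=4, P4=12, P5=0, P6=3
Average waiting = (0+2+3+4+12+0+3) / 7 = 24/7 = 3.43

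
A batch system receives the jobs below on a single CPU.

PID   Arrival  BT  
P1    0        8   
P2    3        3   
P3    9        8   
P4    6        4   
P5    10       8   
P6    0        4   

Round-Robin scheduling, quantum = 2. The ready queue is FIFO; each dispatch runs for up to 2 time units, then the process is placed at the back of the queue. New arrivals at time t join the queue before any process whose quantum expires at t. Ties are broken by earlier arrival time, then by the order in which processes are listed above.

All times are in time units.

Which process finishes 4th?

P1

Timeline: | P1 0-2 | P6 2-4 | P1 4-6 | P2 6-8 | P6 8-10 | P4 10-12 | P1 12-14 | P2 14-15 | P3 15-17 | P5 17-19 | P4 19-21 | P1 21-23 | P3 23-25 | P5 25-27 | P3 27-29 | P5 29-31 | P3 31-33 | P5 33-35 |
Completion: P1=23  P2=15  P3=33  P4=21  P5=35  P6=10
Turnaround (C−A): P1=23  P2=12  P3=24  P4=15  P5=25  P6=10
Finish order: P6 → P2 → P4 → P1 → P3 → P5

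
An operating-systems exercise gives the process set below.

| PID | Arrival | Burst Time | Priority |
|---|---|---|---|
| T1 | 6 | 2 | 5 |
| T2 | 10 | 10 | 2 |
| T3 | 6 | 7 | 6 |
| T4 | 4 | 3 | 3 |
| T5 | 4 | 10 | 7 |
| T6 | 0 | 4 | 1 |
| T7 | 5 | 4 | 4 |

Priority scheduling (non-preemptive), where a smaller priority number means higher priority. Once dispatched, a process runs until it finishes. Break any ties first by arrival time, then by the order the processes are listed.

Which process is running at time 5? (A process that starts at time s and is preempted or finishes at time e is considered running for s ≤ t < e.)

T4

Timeline: | T6 0-4 | T4 4-7 | T7 7-11 | T2 11-21 | T1 21-23 | T3 23-30 | T5 30-40 |
Completion: T1=23  T2=21  T3=30  T4=7  T5=40  T6=4  T7=11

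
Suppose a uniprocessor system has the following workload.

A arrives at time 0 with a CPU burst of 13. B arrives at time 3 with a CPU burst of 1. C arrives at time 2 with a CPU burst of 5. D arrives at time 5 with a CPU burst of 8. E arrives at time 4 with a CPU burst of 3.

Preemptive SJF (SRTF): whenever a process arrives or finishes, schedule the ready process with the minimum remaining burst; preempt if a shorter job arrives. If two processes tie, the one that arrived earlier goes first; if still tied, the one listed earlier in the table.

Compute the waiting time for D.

6

Timeline: | A 0-2 | C 2-3 | B 3-4 | E 4-7 | C 7-11 | D 11-19 | A 19-30 |
Completion: A=30  B=4  C=11  D=19  E=7
Turnaround (C−A): A=30  B=1  C=9  D=14  E=3
Waiting(D) = turnaround − burst = 14 − 8 = 6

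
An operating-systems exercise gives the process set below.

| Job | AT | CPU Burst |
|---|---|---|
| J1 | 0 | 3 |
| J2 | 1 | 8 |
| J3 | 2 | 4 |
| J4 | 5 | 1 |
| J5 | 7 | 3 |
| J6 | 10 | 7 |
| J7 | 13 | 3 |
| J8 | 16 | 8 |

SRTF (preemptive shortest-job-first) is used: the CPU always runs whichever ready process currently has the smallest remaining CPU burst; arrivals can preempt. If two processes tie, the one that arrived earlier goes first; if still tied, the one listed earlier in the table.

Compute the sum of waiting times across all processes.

Timeline: | J1 0-3 | J3 3-5 | J4 5-6 | J3 6-8 | J5 8-11 | J6 11-13 | J7 13-16 | J6 16-21 | J2 21-29 | J8 29-37 |
Completion: J1=3  J2=29  J3=8  J4=6  J5=11  J6=21  J7=16  J8=37
Turnaround (C−A): J1=3  J2=28  J3=6  J4=1  J5=4  J6=11  J7=3  J8=21
Waiting = turnaround − burst: J1=0, J2=20, J3=2, J4=0, J5=1, J6=4, J7=0, J8=13
Total waiting = 0 + 20 + 2 + 0 + 1 + 4 + 0 + 13 = 40

40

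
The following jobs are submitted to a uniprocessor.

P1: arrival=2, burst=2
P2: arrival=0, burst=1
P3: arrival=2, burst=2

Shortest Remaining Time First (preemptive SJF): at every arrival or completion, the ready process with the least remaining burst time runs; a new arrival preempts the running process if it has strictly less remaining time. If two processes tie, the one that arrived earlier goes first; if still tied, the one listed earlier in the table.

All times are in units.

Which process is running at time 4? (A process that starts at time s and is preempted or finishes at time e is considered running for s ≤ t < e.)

P3

Timeline: | P2 0-1 | idle 1-2 | P1 2-4 | P3 4-6 |
Completion: P1=4  P2=1  P3=6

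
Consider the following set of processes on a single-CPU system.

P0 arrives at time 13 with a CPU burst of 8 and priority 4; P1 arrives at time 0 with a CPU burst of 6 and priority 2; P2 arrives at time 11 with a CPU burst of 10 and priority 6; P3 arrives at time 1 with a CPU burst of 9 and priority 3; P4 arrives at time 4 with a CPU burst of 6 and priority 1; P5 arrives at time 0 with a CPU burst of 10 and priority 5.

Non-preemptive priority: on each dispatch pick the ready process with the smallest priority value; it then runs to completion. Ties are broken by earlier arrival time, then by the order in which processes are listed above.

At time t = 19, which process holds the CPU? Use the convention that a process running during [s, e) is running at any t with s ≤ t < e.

Schedule: | P1 0-6 | P4 6-12 | P3 12-21 | P0 21-29 | P5 29-39 | P2 39-49 |
Completion: P0=29  P1=6  P2=49  P3=21  P4=12  P5=39
Turnaround (C−A): P0=16  P1=6  P2=38  P3=20  P4=8  P5=39

P3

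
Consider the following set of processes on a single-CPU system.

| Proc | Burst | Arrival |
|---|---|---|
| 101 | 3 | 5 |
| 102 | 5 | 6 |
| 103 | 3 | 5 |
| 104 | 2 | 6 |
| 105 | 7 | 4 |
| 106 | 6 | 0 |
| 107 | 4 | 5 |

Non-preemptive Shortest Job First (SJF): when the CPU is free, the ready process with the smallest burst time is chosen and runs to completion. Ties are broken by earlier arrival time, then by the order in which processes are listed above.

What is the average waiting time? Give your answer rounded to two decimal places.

Timeline: | 106 0-6 | 104 6-8 | 101 8-11 | 103 11-14 | 107 14-18 | 102 18-23 | 105 23-30 |
Completion: 101=11  102=23  103=14  104=8  105=30  106=6  107=18
Waiting times: 101=3, 102=12, 103=6, 104=0, 105=19, 106=0, 107=9
Average waiting = (3+12+6+0+19+0+9) / 7 = 49/7 = 7.00

7.00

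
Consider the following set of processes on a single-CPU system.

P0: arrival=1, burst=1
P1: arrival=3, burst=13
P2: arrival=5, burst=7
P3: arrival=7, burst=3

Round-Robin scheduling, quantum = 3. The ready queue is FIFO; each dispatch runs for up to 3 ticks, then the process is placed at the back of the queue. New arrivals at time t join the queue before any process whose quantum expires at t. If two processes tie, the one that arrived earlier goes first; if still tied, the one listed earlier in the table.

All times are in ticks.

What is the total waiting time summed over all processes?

25

Timeline: | idle 0-1 | P0 1-2 | idle 2-3 | P1 3-6 | P2 6-9 | P1 9-12 | P3 12-15 | P2 15-18 | P1 18-21 | P2 21-22 | P1 22-26 |
Completion: P0=2  P1=26  P2=22  P3=15
Turnaround (C−A): P0=1  P1=23  P2=17  P3=8
Waiting = turnaround − burst: P0=0, P1=10, P2=10, P3=5
Total waiting = 0 + 10 + 10 + 5 = 25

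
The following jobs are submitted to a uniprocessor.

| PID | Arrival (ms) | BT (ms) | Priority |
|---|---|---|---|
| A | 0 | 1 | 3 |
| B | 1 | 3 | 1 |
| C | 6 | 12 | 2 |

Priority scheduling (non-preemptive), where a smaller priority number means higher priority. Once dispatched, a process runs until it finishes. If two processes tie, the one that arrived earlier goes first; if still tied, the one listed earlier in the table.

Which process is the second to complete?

Timeline: | A 0-1 | B 1-4 | idle 4-6 | C 6-18 |
Completion: A=1  B=4  C=18
Turnaround (C−A): A=1  B=3  C=12
Finish order: A → B → C

B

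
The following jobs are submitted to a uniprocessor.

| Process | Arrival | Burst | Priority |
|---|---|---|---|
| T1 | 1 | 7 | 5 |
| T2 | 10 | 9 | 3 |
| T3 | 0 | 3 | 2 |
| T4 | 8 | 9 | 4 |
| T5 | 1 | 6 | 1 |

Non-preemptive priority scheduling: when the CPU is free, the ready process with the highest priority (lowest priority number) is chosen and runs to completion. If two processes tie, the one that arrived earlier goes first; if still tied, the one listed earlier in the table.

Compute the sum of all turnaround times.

71

Schedule: | T3 0-3 | T5 3-9 | T4 9-18 | T2 18-27 | T1 27-34 |
Completion: T1=34  T2=27  T3=3  T4=18  T5=9
Turnaround = completion − arrival: T1=33, T2=17, T3=3, T4=10, T5=8
Total turnaround = 33 + 17 + 3 + 10 + 8 = 71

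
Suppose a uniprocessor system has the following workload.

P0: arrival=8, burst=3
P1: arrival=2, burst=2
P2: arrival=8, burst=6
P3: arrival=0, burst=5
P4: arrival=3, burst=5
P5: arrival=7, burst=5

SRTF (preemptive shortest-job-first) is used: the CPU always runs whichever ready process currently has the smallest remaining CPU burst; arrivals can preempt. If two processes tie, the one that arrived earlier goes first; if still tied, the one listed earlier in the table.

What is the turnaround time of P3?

Gantt: | P3 0-2 | P1 2-4 | P3 4-7 | P4 7-8 | P0 8-11 | P4 11-15 | P5 15-20 | P2 20-26 |
Completion: P0=11  P1=4  P2=26  P3=7  P4=15  P5=20
Turnaround (C−A): P0=3  P1=2  P2=18  P3=7  P4=12  P5=13
Turnaround(P3) = completion − arrival = 7 − 0 = 7

7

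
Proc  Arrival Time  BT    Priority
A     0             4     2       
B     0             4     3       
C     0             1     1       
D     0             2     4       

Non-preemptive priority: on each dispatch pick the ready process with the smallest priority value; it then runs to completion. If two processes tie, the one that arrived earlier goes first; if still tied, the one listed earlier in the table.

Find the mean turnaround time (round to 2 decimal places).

6.50

Timeline: | C 0-1 | A 1-5 | B 5-9 | D 9-11 |
Completion: A=5  B=9  C=1  D=11
Turnaround times: A=5, B=9, C=1, D=11
Average turnaround = (5+9+1+11) / 4 = 26/4 = 6.50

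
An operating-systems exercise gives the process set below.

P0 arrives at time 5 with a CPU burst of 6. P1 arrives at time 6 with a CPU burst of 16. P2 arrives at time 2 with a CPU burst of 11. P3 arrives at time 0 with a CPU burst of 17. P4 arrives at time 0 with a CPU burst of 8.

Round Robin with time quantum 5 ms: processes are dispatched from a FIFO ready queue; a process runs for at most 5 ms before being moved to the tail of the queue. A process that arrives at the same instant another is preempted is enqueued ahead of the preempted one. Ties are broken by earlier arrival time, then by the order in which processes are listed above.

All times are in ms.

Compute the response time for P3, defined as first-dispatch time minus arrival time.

Schedule: | P3 0-5 | P4 5-10 | P2 10-15 | P0 15-20 | P3 20-25 | P1 25-30 | P4 30-33 | P2 33-38 | P0 38-39 | P3 39-44 | P1 44-49 | P2 49-50 | P3 50-52 | P1 52-58 |
Completion: P0=39  P1=58  P2=50  P3=52  P4=33
Response(P3) = first start − arrival = 0 − 0 = 0

0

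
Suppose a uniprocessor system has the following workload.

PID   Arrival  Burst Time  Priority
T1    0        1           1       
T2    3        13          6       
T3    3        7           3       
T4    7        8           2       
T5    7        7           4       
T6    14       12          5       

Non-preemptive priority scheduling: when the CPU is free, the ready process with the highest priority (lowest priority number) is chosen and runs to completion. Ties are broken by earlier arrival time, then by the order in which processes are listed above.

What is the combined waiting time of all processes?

Timeline: | T1 0-1 | idle 1-3 | T3 3-10 | T4 10-18 | T5 18-25 | T6 25-37 | T2 37-50 |
Completion: T1=1  T2=50  T3=10  T4=18  T5=25  T6=37
Turnaround (C−A): T1=1  T2=47  T3=7  T4=11  T5=18  T6=23
Waiting = turnaround − burst: T1=0, T2=34, T3=0, T4=3, T5=11, T6=11
Total waiting = 0 + 34 + 0 + 3 + 11 + 11 = 59

59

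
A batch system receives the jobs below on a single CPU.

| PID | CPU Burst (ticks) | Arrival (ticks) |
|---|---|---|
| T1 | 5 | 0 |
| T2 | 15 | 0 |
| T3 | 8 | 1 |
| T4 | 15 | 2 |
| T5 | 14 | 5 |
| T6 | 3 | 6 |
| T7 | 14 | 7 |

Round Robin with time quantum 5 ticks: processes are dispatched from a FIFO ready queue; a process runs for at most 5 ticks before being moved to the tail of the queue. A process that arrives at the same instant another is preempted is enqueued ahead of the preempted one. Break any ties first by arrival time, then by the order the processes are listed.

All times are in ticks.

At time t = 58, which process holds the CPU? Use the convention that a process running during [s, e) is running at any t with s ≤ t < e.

T2

Schedule: | T1 0-5 | T2 5-10 | T3 10-15 | T4 15-20 | T5 20-25 | T6 25-28 | T7 28-33 | T2 33-38 | T3 38-41 | T4 41-46 | T5 46-51 | T7 51-56 | T2 56-61 | T4 61-66 | T5 66-70 | T7 70-74 |
Completion: T1=5  T2=61  T3=41  T4=66  T5=70  T6=28  T7=74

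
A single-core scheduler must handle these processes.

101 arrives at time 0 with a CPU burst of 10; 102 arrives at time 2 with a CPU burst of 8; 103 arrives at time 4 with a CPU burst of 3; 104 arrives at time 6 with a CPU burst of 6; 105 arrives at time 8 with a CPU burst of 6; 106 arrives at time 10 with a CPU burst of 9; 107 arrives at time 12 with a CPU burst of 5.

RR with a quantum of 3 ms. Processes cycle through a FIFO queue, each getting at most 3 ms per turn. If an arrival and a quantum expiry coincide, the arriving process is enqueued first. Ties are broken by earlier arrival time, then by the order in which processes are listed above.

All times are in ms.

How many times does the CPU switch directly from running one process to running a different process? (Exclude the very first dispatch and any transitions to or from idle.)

Timeline: | 101 0-3 | 102 3-6 | 101 6-9 | 103 9-12 | 104 12-15 | 102 15-18 | 105 18-21 | 101 21-24 | 106 24-27 | 107 27-30 | 104 30-33 | 102 33-35 | 105 35-38 | 101 38-39 | 106 39-42 | 107 42-44 | 106 44-47 |
Completion: 101=39  102=35  103=12  104=33  105=38  106=47  107=44
Turnaround (C−A): 101=39  102=33  103=8  104=27  105=30  106=37  107=32

16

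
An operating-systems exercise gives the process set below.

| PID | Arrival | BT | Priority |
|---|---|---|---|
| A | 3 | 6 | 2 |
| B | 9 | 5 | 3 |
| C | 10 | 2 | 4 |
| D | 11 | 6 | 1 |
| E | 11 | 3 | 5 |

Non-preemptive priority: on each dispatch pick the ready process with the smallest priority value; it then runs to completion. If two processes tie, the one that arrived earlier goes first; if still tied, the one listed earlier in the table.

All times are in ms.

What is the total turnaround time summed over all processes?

46

Gantt: | idle 0-3 | A 3-9 | B 9-14 | D 14-20 | C 20-22 | E 22-25 |
Completion: A=9  B=14  C=22  D=20  E=25
Turnaround = completion − arrival: A=6, B=5, C=12, D=9, E=14
Total turnaround = 6 + 5 + 12 + 9 + 14 = 46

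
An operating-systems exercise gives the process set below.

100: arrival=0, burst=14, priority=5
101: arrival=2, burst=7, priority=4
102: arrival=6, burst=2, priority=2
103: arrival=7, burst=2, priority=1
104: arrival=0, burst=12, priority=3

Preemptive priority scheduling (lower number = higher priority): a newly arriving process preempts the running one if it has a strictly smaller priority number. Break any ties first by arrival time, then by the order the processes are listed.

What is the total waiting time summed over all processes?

Schedule: | 104 0-6 | 102 6-7 | 103 7-9 | 102 9-10 | 104 10-16 | 101 16-23 | 100 23-37 |
Completion: 100=37  101=23  102=10  103=9  104=16
Turnaround (C−A): 100=37  101=21  102=4  103=2  104=16
Waiting = turnaround − burst: 100=23, 101=14, 102=2, 103=0, 104=4
Total waiting = 23 + 14 + 2 + 0 + 4 = 43

43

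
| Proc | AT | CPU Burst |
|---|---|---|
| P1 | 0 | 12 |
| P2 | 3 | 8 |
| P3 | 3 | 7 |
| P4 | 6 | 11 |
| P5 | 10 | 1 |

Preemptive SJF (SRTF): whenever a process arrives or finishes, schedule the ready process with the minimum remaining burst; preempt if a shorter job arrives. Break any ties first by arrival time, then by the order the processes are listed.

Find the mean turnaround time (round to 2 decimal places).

Timeline: | P1 0-3 | P3 3-10 | P5 10-11 | P2 11-19 | P1 19-28 | P4 28-39 |
Completion: P1=28  P2=19  P3=10  P4=39  P5=11
Turnaround (C−A): P1=28  P2=16  P3=7  P4=33  P5=1
Turnaround times: P1=28, P2=16, P3=7, P4=33, P5=1
Average turnaround = (28+16+7+33+1) / 5 = 85/5 = 17.00

17.00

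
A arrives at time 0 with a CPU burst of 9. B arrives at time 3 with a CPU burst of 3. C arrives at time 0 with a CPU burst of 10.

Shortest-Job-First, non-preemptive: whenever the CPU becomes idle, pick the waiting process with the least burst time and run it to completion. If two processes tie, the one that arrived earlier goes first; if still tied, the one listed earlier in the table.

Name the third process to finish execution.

Schedule: | A 0-9 | B 9-12 | C 12-22 |
Completion: A=9  B=12  C=22
Turnaround (C−A): A=9  B=9  C=22
Finish order: A → B → C

C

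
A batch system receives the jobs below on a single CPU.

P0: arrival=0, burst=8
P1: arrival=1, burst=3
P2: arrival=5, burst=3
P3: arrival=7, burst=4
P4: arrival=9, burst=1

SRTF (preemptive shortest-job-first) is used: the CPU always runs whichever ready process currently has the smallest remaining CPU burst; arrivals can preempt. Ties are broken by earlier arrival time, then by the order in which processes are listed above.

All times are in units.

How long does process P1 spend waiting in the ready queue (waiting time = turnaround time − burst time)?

0

Schedule: | P0 0-1 | P1 1-4 | P0 4-5 | P2 5-8 | P3 8-9 | P4 9-10 | P3 10-13 | P0 13-19 |
Completion: P0=19  P1=4  P2=8  P3=13  P4=10
Turnaround (C−A): P0=19  P1=3  P2=3  P3=6  P4=1
Waiting(P1) = turnaround − burst = 3 − 3 = 0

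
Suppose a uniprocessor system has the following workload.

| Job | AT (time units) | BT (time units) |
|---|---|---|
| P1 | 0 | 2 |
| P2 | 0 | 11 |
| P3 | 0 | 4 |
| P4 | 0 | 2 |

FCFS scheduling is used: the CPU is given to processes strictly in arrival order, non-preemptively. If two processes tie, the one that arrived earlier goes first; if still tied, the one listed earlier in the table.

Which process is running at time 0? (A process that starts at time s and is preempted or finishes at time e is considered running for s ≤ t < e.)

Schedule: | P1 0-2 | P2 2-13 | P3 13-17 | P4 17-19 |
Completion: P1=2  P2=13  P3=17  P4=19
Turnaround (C−A): P1=2  P2=13  P3=17  P4=19

P1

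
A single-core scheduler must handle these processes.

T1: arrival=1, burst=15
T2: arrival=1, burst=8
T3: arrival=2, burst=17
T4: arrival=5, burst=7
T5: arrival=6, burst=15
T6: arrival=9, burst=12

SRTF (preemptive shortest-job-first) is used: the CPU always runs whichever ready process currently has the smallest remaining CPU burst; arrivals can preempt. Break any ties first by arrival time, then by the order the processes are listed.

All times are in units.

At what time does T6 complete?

Schedule: | idle 0-1 | T2 1-9 | T4 9-16 | T6 16-28 | T1 28-43 | T5 43-58 | T3 58-75 |
Completion: T1=43  T2=9  T3=75  T4=16  T5=58  T6=28
Turnaround (C−A): T1=42  T2=8  T3=73  T4=11  T5=52  T6=19

28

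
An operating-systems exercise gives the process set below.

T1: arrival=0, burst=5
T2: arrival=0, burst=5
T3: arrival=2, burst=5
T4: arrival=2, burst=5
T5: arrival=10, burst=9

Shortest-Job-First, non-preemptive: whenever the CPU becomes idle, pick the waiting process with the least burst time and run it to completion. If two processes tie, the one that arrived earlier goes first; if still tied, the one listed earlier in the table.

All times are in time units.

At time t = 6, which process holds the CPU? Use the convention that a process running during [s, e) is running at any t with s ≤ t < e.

T2

Gantt: | T1 0-5 | T2 5-10 | T3 10-15 | T4 15-20 | T5 20-29 |
Completion: T1=5  T2=10  T3=15  T4=20  T5=29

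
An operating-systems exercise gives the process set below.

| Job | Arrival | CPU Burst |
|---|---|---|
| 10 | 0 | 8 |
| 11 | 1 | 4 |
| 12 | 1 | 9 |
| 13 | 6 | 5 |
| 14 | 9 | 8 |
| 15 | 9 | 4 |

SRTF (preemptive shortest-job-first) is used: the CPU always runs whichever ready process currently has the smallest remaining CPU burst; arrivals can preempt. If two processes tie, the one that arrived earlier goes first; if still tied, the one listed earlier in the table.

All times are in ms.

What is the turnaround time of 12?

Timeline: | 10 0-1 | 11 1-5 | 10 5-6 | 13 6-11 | 15 11-15 | 10 15-21 | 14 21-29 | 12 29-38 |
Completion: 10=21  11=5  12=38  13=11  14=29  15=15
Turnaround(12) = completion − arrival = 38 − 1 = 37

37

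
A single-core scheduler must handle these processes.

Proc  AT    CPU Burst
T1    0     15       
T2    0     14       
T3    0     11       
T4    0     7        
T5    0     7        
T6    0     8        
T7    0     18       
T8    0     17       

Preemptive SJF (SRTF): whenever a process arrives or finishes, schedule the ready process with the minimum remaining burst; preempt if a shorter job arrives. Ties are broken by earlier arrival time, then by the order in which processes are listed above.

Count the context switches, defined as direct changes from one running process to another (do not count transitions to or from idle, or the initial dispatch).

7

Schedule: | T4 0-7 | T5 7-14 | T6 14-22 | T3 22-33 | T2 33-47 | T1 47-62 | T8 62-79 | T7 79-97 |
Completion: T1=62  T2=47  T3=33  T4=7  T5=14  T6=22  T7=97  T8=79
Turnaround (C−A): T1=62  T2=47  T3=33  T4=7  T5=14  T6=22  T7=97  T8=79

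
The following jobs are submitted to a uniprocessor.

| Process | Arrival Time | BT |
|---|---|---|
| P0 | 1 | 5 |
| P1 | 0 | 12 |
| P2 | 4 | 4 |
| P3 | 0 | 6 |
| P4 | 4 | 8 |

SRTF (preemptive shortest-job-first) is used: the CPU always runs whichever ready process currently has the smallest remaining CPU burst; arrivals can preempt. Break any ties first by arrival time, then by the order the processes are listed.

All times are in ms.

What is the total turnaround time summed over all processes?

Gantt: | P3 0-6 | P2 6-10 | P0 10-15 | P4 15-23 | P1 23-35 |
Completion: P0=15  P1=35  P2=10  P3=6  P4=23
Turnaround (C−A): P0=14  P1=35  P2=6  P3=6  P4=19
Turnaround = completion − arrival: P0=14, P1=35, P2=6, P3=6, P4=19
Total turnaround = 14 + 35 + 6 + 6 + 19 = 80

80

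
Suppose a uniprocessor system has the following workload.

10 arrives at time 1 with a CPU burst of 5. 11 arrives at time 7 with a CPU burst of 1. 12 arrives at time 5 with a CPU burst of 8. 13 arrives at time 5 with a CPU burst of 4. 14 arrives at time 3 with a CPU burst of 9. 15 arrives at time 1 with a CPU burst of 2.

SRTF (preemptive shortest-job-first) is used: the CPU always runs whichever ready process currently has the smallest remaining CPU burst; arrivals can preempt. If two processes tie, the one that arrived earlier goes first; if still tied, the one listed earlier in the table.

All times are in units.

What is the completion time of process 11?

Schedule: | idle 0-1 | 15 1-3 | 10 3-8 | 11 8-9 | 13 9-13 | 12 13-21 | 14 21-30 |
Completion: 10=8  11=9  12=21  13=13  14=30  15=3
Turnaround (C−A): 10=7  11=2  12=16  13=8  14=27  15=2

9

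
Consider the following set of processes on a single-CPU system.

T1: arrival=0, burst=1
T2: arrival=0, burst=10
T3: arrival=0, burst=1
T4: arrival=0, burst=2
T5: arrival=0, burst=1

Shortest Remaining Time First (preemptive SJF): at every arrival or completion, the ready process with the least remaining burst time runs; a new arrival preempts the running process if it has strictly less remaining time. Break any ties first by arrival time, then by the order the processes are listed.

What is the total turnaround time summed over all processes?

26

Timeline: | T1 0-1 | T3 1-2 | T5 2-3 | T4 3-5 | T2 5-15 |
Completion: T1=1  T2=15  T3=2  T4=5  T5=3
Turnaround (C−A): T1=1  T2=15  T3=2  T4=5  T5=3
Turnaround = completion − arrival: T1=1, T2=15, T3=2, T4=5, T5=3
Total turnaround = 1 + 15 + 2 + 5 + 3 = 26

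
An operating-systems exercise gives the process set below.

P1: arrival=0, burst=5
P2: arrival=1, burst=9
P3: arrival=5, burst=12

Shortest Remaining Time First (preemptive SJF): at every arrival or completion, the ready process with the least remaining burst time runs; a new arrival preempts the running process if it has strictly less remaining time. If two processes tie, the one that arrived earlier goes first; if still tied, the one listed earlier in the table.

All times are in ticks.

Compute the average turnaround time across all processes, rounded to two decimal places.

Timeline: | P1 0-5 | P2 5-14 | P3 14-26 |
Completion: P1=5  P2=14  P3=26
Turnaround times: P1=5, P2=13, P3=21
Average turnaround = (5+13+21) / 3 = 39/3 = 13.00

13.00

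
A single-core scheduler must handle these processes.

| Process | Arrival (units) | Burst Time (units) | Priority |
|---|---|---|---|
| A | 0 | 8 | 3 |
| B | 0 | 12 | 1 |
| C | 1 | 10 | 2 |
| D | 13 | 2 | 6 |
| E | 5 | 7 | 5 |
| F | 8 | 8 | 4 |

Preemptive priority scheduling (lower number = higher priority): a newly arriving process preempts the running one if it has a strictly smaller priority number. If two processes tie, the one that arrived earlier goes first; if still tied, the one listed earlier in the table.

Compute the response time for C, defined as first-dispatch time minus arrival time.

11

Schedule: | B 0-12 | C 12-22 | A 22-30 | F 30-38 | E 38-45 | D 45-47 |
Completion: A=30  B=12  C=22  D=47  E=45  F=38
Turnaround (C−A): A=30  B=12  C=21  D=34  E=40  F=30
Response(C) = first start − arrival = 12 − 1 = 11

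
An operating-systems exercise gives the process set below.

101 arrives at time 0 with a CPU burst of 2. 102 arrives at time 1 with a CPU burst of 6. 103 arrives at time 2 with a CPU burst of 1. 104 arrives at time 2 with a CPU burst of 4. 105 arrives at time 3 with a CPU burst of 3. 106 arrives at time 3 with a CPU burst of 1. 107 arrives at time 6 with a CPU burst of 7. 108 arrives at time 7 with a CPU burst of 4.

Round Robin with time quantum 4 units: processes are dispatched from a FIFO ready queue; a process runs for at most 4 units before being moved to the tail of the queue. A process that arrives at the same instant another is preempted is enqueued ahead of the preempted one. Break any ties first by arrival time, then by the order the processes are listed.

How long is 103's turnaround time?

5

Schedule: | 101 0-2 | 102 2-6 | 103 6-7 | 104 7-11 | 105 11-14 | 106 14-15 | 107 15-19 | 102 19-21 | 108 21-25 | 107 25-28 |
Completion: 101=2  102=21  103=7  104=11  105=14  106=15  107=28  108=25
Turnaround (C−A): 101=2  102=20  103=5  104=9  105=11  106=12  107=22  108=18
Turnaround(103) = completion − arrival = 7 − 2 = 5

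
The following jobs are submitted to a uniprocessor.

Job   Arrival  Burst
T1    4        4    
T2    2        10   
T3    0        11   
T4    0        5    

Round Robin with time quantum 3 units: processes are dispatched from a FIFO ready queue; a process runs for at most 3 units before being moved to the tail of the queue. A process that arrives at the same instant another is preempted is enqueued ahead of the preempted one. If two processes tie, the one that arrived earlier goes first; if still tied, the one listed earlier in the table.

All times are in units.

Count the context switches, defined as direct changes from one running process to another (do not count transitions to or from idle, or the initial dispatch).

11

Schedule: | T3 0-3 | T4 3-6 | T2 6-9 | T3 9-12 | T1 12-15 | T4 15-17 | T2 17-20 | T3 20-23 | T1 23-24 | T2 24-27 | T3 27-29 | T2 29-30 |
Completion: T1=24  T2=30  T3=29  T4=17
Turnaround (C−A): T1=20  T2=28  T3=29  T4=17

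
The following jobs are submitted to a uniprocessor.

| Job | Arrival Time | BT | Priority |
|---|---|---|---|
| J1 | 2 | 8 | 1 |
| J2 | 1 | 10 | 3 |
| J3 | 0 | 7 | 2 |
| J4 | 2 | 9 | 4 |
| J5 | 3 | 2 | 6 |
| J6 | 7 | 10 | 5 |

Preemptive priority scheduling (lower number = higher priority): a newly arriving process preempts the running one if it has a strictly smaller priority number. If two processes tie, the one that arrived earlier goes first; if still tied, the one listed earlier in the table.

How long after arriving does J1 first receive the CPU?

0

Schedule: | J3 0-2 | J1 2-10 | J3 10-15 | J2 15-25 | J4 25-34 | J6 34-44 | J5 44-46 |
Completion: J1=10  J2=25  J3=15  J4=34  J5=46  J6=44
Response(J1) = first start − arrival = 2 − 2 = 0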